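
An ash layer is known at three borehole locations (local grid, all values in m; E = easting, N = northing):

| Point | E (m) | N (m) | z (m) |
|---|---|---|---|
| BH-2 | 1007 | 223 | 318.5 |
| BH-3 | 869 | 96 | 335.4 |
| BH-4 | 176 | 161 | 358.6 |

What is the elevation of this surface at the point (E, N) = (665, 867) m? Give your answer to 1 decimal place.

Two edge vectors: BH-2→BH-3 = (-138, -127, 16.9), BH-2→BH-4 = (-831, -62, 40.1).
Normal n = (BH-2→BH-3) × (BH-2→BH-4) = (-4044.9, -8510.1, -96981).
So ∂z/∂E = −n_x/n_z = −0.041708 and ∂z/∂N = −n_y/n_z = −0.087750.
Intercept c from BH-2: 318.5 + 42.00 + 19.57 = 380.07.
At (665, 867): z = −27.7 − 76.1 + 380.07 = 276.3 m.

276.3 m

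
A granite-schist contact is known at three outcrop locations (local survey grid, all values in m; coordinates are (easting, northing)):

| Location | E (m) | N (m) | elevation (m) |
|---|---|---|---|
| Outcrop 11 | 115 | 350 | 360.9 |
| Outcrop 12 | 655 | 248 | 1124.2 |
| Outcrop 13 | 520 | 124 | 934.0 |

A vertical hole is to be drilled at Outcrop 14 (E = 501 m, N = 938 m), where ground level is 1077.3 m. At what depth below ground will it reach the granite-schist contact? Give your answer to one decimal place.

173.5 m

Let the plane be z = a·E + b·N + c.
Outcrop 12−Outcrop 11: 540a − 102b = 763.3;  Outcrop 13−Outcrop 11: 405a − 226b = 573.1.
Solving gives a = 1.41273, b = −0.00418.
Then c = 360.9 − a·115 − b·350 = 199.90.
At (501, 938): z_contact = 707.78 − 3.92 + 199.90 = 903.76 m.
Depth below ground = 1077.3 − 903.76 = 173.5 m.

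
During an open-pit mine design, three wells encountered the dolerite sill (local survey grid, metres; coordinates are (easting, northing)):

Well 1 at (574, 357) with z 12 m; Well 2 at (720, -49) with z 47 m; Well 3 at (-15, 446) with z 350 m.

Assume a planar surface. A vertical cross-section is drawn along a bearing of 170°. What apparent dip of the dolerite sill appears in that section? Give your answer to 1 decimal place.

11.1°

Two edge vectors: Well 1→Well 2 = (146, -406, 35), Well 1→Well 3 = (-589, 89, 338).
Normal n = (Well 1→Well 2) × (Well 1→Well 3) = (-140343, -69963, -226140).
So ∂z/∂E = −n_x/n_z = −0.62060 and ∂z/∂N = −n_y/n_z = −0.30938.
Unit vector along 170° is (sin 170°, cos 170°) = (0.1736, -0.9848).
Slope in that direction = a·(0.1736) + b·(-0.9848) = 0.19691.
Apparent dip = arctan|0.19691| = 11.1° (true dip is 34.7°, so apparent ≤ true as expected).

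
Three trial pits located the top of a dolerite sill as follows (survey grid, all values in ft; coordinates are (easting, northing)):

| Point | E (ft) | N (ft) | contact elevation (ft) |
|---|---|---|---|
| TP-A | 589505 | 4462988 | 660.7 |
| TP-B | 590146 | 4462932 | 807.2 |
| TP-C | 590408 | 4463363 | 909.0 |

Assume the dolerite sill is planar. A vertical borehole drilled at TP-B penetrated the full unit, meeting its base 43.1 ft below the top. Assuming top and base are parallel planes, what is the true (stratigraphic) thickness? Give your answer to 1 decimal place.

41.8 ft

Let the plane be z = a·E + b·N + c.
TP-B−TP-A: 641a − 56b = 146.5;  TP-C−TP-A: 903a + 375b = 248.3.
Solving gives a = 0.23662, b = 0.09236.
|∇z| = √(a²+b²) = 0.25400, so dip δ = arctan(0.25400) = 14.25°.
True thickness = vertical thickness × cos δ = 43.1 × cos 14.25° = 41.8 ft.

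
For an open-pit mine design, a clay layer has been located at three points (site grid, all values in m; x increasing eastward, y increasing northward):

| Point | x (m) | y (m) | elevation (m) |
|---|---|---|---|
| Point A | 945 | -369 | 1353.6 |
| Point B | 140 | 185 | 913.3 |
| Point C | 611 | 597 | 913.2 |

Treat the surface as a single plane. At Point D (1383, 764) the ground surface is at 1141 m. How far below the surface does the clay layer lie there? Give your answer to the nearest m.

Let the plane be z = a·x + b·y + c.
Point B−Point A: −805a + 554b = −440.3;  Point C−Point A: −334a + 966b = −440.4.
Solving gives a = 0.30602, b = −0.35009.
Then c = 1353.6 − a·945 − b·-369 = 935.22.
At (1383, 764): z_contact = 423.2 − 267.5 + 935.22 = 1091.0 m.
Depth below ground = 1141 − 1091.0 = 50 m.

50 m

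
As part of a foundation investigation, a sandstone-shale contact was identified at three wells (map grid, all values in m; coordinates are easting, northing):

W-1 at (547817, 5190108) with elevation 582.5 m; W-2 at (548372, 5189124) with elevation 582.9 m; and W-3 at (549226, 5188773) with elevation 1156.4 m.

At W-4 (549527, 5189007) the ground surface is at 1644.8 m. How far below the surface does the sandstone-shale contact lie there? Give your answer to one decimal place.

Let the plane be z = a·easting + b·northing + c.
W-2−W-1: 555a − 984b = 0.4;  W-3−W-1: 1409a − 1335b = 573.9.
Solving gives a = 0.873983744, b = 0.492541644.
Then c = 582.5 − a·547817 − b·5190108 = −3034544.98.
At (549527, 5189007): z_contact = 480277.66 + 2555802.04 − 3034544.98 = 1534.72 m.
Depth below ground = 1644.8 − 1534.72 = 110.1 m.

110.1 m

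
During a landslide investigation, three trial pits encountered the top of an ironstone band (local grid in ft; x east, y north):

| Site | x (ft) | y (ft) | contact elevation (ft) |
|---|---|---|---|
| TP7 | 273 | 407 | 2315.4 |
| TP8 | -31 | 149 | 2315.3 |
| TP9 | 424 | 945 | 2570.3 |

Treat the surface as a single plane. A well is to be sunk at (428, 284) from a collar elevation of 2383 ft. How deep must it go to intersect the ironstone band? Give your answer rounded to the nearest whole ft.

226 ft

Let the plane be z = a·x + b·y + c.
TP8−TP7: −304a − 258b = −0.1;  TP9−TP7: 151a + 538b = 254.9.
Solving gives a = −0.52740, b = 0.62182.
Then c = 2315.4 − a·273 − b·407 = 2206.30.
At (428, 284): z_contact = −225.7 + 176.6 + 2206.30 = 2157.2 ft.
Depth below ground = 2383 − 2157.2 = 226 ft.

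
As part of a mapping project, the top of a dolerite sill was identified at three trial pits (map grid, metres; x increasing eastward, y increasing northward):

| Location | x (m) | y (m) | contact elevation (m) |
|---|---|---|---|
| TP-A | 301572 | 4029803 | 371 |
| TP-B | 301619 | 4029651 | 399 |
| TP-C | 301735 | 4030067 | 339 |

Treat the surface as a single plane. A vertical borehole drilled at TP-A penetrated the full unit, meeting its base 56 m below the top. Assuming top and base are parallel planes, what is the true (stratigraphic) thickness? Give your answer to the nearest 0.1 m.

55.1 m

Two edge vectors: TP-A→TP-B = (47, -152, 28), TP-A→TP-C = (163, 264, -32).
Normal n = (TP-A→TP-B) × (TP-A→TP-C) = (-2528, 6068, 37184).
So ∂z/∂x = −n_x/n_z = 0.06799 and ∂z/∂y = −n_y/n_z = −0.16319.
|∇z| = √(a²+b²) = 0.17678, so dip δ = arctan(0.17678) = 10.03°.
True thickness = vertical thickness × cos δ = 56 × cos 10.03° = 55.1 m.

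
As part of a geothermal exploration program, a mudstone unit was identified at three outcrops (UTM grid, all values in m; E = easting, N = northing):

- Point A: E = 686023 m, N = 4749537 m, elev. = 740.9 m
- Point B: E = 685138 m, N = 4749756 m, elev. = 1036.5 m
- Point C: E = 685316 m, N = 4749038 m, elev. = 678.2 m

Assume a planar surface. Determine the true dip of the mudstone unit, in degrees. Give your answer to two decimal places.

Let the plane be z = a·E + b·N + c.
Point B−Point A: −885a + 219b = 295.6;  Point C−Point A: −707a − 499b = −62.7.
Solving gives a = −0.22428, b = 0.44342.
Gradient magnitude |∇z| = √(a² + b²) = √(0.05030 + 0.19662) = 0.49692.
True dip = arctan(0.49692) = 26.42°, dipping toward SSE (azimuth ≈ 153°).

26.42°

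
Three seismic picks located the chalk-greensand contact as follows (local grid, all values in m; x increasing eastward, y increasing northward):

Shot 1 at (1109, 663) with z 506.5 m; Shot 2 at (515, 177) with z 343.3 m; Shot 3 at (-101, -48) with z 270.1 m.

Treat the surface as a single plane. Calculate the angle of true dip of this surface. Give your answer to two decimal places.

19.00°

Let the plane be z = a·x + b·y + c.
Shot 2−Shot 1: −594a − 486b = −163.2;  Shot 3−Shot 1: −1210a − 711b = −236.4.
Solving gives a = −0.00691, b = 0.34425.
Gradient magnitude |∇z| = √(a² + b²) = √(0.00005 + 0.11850) = 0.34431.
True dip = arctan(0.34431) = 19.00°, dipping toward S (azimuth ≈ 179°).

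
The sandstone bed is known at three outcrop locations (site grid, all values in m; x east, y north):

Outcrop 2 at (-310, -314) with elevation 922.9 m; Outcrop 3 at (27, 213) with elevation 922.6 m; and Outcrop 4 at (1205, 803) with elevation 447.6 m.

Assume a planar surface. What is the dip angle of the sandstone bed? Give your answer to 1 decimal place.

Two edge vectors: Outcrop 2→Outcrop 3 = (337, 527, -0.3), Outcrop 2→Outcrop 4 = (1515, 1117, -475.3).
Normal n = (Outcrop 2→Outcrop 3) × (Outcrop 2→Outcrop 4) = (-250148, 159721.6, -421976).
So ∂z/∂x = −n_x/n_z = −0.59280 and ∂z/∂y = −n_y/n_z = 0.37851.
Gradient magnitude |∇z| = √(a² + b²) = √(0.35141 + 0.14327) = 0.70334.
True dip = arctan(0.70334) = 35.1°, dipping toward ESE (azimuth ≈ 123°).

35.1°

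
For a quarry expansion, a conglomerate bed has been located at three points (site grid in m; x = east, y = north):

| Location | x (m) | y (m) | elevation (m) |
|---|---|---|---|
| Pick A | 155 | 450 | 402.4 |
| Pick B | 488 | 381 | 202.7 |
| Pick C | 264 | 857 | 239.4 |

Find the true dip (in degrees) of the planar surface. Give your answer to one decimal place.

Two edge vectors: Pick A→Pick B = (333, -69, -199.7), Pick A→Pick C = (109, 407, -163).
Normal n = (Pick A→Pick B) × (Pick A→Pick C) = (92524.9, 32511.7, 143052).
So ∂z/∂x = −n_x/n_z = −0.64679 and ∂z/∂y = −n_y/n_z = −0.22727.
Gradient magnitude |∇z| = √(a² + b²) = √(0.41834 + 0.05165) = 0.68556.
True dip = arctan(0.68556) = 34.4°, dipping toward ENE (azimuth ≈ 071°).

34.4°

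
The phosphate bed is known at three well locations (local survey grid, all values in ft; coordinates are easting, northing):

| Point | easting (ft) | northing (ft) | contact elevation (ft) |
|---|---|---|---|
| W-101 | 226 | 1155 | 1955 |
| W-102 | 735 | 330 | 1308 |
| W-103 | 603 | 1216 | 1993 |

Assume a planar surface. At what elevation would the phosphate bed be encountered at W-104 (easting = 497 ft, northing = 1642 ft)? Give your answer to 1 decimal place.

2323.4 ft

Let the plane be z = a·easting + b·northing + c.
W-102−W-101: 509a − 825b = −647;  W-103−W-101: 377a + 61b = 38.
Solving gives a = −0.023729, b = 0.769602.
Then c = 1955 − a·226 − b·1155 = 1071.47.
At (497, 1642): z = −11.8 + 1263.7 + 1071.47 = 2323.4 ft.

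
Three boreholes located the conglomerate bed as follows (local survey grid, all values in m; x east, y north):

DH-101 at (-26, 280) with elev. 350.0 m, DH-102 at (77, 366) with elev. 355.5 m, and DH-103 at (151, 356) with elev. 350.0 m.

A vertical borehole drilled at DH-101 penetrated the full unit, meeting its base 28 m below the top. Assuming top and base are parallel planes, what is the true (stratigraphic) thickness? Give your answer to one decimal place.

27.7 m

Two edge vectors: DH-101→DH-102 = (103, 86, 5.5), DH-101→DH-103 = (177, 76, 0).
Normal n = (DH-101→DH-102) × (DH-101→DH-103) = (-418, 973.5, -7394).
So ∂z/∂x = −n_x/n_z = −0.05653 and ∂z/∂y = −n_y/n_z = 0.13166.
|∇z| = √(a²+b²) = 0.14328, so dip δ = arctan(0.14328) = 8.15°.
True thickness = vertical thickness × cos δ = 28 × cos 8.15° = 27.7 m.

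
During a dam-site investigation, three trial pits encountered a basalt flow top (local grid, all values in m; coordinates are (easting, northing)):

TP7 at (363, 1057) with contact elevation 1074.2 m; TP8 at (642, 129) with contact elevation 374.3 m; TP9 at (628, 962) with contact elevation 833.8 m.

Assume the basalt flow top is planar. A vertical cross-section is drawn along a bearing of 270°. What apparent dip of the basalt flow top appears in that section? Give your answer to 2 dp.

35.52°

Let the plane be z = a·E + b·N + c.
TP8−TP7: 279a − 928b = −699.9;  TP9−TP7: 265a − 95b = −240.4.
Solving gives a = −0.71372, b = 0.53963.
Unit vector along 270° is (sin 270°, cos 270°) = (-1.0000, -0.0000).
Slope in that direction = a·(-1.0000) + b·(-0.0000) = 0.71372.
Apparent dip = arctan|0.71372| = 35.52° (true dip is 41.8°, so apparent ≤ true as expected).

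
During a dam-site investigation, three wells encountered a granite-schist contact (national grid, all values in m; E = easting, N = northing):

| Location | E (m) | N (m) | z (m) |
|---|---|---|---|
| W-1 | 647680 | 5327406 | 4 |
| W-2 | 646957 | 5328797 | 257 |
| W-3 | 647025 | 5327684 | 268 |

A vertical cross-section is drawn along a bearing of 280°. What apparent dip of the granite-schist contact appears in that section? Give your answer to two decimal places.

22.08°

Two edge vectors: W-1→W-2 = (-723, 1391, 253), W-1→W-3 = (-655, 278, 264).
Normal n = (W-1→W-2) × (W-1→W-3) = (296890, 25157, 710111).
So ∂z/∂E = −n_x/n_z = −0.41809 and ∂z/∂N = −n_y/n_z = −0.03543.
Unit vector along 280° is (sin 280°, cos 280°) = (-0.9848, 0.1736).
Slope in that direction = a·(-0.9848) + b·(0.1736) = 0.40559.
Apparent dip = arctan|0.40559| = 22.08° (true dip is 22.8°, so apparent ≤ true as expected).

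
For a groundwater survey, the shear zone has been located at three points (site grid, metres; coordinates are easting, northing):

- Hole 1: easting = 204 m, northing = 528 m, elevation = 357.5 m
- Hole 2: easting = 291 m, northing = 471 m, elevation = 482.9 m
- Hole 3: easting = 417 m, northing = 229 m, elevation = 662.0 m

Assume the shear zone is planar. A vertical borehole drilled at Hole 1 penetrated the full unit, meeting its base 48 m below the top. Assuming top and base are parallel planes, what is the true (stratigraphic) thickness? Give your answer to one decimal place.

27.2 m

Let the plane be z = a·easting + b·northing + c.
Hole 2−Hole 1: 87a − 57b = 125.4;  Hole 3−Hole 1: 213a − 299b = 304.5.
Solving gives a = 1.45171, b = 0.01577.
|∇z| = √(a²+b²) = 1.45179, so dip δ = arctan(1.45179) = 55.44°.
True thickness = vertical thickness × cos δ = 48 × cos 55.44° = 27.2 m.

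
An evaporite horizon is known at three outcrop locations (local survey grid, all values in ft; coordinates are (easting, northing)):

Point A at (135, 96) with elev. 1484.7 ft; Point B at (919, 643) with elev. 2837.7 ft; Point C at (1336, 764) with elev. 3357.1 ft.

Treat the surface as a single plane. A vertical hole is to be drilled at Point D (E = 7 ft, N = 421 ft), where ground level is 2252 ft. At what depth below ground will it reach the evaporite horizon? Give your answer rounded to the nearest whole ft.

500 ft

Two edge vectors: Point A→Point B = (784, 547, 1353), Point A→Point C = (1201, 668, 1872.4).
Normal n = (Point A→Point B) × (Point A→Point C) = (120398.8, 156991.4, -133235).
So ∂z/∂E = −n_x/n_z = 0.90366 and ∂z/∂N = −n_y/n_z = 1.17830.
Intercept c from Point A: 1484.7 − 121.99 − 113.12 = 1249.59.
At (7, 421): z_contact = 6.3 + 496.1 + 1249.59 = 1752.0 ft.
Depth below ground = 2252 − 1752.0 = 500 ft.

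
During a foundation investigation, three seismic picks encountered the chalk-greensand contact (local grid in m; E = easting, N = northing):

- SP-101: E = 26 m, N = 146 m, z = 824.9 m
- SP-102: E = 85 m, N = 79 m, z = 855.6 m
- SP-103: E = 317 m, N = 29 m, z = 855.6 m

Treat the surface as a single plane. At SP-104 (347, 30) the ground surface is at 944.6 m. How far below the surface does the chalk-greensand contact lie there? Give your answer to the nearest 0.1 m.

93.2 m

Let the plane be z = a·E + b·N + c.
SP-102−SP-101: 59a − 67b = 30.7;  SP-103−SP-101: 291a − 117b = 30.7.
Solving gives a = −0.12188, b = −0.56554.
Then c = 824.9 − a·26 − b·146 = 910.64.
At (347, 30): z_contact = −42.29 − 16.97 + 910.64 = 851.38 m.
Depth below ground = 944.6 − 851.38 = 93.2 m.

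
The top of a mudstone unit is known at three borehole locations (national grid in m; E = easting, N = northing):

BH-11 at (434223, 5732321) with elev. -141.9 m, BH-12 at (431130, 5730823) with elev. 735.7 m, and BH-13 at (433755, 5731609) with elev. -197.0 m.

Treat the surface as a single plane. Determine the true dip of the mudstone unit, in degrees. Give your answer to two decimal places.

31.38°

Let the plane be z = a·E + b·N + c.
BH-12−BH-11: −3093a − 1498b = 877.6;  BH-13−BH-11: −468a − 712b = −55.1.
Solving gives a = −0.47123, b = 0.38713.
Gradient magnitude |∇z| = √(a² + b²) = √(0.22206 + 0.14987) = 0.60986.
True dip = arctan(0.60986) = 31.38°, dipping toward SE (azimuth ≈ 129°).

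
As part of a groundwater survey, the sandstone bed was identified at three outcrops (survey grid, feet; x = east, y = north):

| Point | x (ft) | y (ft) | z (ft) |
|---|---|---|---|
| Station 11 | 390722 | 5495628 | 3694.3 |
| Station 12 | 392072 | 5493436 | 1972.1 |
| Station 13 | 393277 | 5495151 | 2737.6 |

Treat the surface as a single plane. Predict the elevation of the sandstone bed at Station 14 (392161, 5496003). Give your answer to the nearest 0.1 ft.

Two edge vectors: Station 11→Station 12 = (1350, -2192, -1722.2), Station 11→Station 13 = (2555, -477, -956.7).
Normal n = (Station 11→Station 12) × (Station 11→Station 13) = (1275597, -3108676, 4956610).
So ∂z/∂x = −n_x/n_z = −0.257352707 and ∂z/∂y = −n_y/n_z = 0.627177849.
Intercept c from Station 11: 3694.3 + 100553.36 − 3446736.15 = −3342488.49.
At (392161, 5496003): z = −100923.7 + 3446971.3 − 3342488.49 = 3559.2 ft.

3559.2 ft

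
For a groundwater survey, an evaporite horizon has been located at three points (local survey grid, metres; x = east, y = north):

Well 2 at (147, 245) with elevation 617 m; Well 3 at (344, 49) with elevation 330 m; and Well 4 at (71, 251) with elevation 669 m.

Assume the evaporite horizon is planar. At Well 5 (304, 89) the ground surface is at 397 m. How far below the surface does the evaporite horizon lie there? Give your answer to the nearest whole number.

9 m

Let the plane be z = a·x + b·y + c.
Well 3−Well 2: 197a − 196b = −287;  Well 4−Well 2: −76a + 6b = 52.
Solving gives a = −0.61762, b = 0.84352.
Then c = 617 − a·147 − b·245 = 501.13.
At (304, 89): z_contact = −187.8 + 75.1 + 501.13 = 388.4 m.
Depth below ground = 397 − 388.4 = 9 m.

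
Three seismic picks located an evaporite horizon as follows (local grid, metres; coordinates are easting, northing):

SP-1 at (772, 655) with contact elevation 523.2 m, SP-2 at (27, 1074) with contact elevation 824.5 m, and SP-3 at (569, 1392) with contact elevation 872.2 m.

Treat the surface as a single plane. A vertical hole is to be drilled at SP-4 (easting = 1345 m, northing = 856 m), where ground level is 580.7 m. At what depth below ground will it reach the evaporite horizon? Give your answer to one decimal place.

Let the plane be z = a·easting + b·northing + c.
SP-2−SP-1: −745a + 419b = 301.3;  SP-3−SP-1: −203a + 737b = 349.
Solving gives a = −0.163418, b = 0.428529.
Then c = 523.2 − a·772 − b·655 = 368.67.
At (1345, 856): z_contact = −219.80 + 366.82 + 368.67 = 515.70 m.
Depth below ground = 580.7 − 515.70 = 65.0 m.

65.0 m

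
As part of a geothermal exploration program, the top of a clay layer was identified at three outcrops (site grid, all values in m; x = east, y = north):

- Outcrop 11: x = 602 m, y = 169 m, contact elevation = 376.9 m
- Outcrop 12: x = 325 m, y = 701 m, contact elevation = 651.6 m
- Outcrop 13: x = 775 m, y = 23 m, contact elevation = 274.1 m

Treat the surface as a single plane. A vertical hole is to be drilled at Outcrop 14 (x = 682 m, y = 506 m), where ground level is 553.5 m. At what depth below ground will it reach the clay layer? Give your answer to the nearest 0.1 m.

74.8 m

Two edge vectors: Outcrop 11→Outcrop 12 = (-277, 532, 274.7), Outcrop 11→Outcrop 13 = (173, -146, -102.8).
Normal n = (Outcrop 11→Outcrop 12) × (Outcrop 11→Outcrop 13) = (-14583.4, 19047.5, -51594).
So ∂z/∂x = −n_x/n_z = −0.28266 and ∂z/∂y = −n_y/n_z = 0.36918.
Intercept c from Outcrop 11: 376.9 + 170.16 − 62.39 = 484.67.
At (682, 506): z_contact = −192.77 + 186.81 + 484.67 = 478.70 m.
Depth below ground = 553.5 − 478.70 = 74.8 m.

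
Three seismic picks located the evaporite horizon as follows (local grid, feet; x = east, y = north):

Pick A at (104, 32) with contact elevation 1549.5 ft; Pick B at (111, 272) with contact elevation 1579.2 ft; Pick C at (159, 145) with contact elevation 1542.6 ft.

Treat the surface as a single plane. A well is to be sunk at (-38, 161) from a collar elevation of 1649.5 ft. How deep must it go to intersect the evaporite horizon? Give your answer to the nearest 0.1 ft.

Two edge vectors: Pick A→Pick B = (7, 240, 29.7), Pick A→Pick C = (55, 113, -6.9).
Normal n = (Pick A→Pick B) × (Pick A→Pick C) = (-5012.1, 1681.8, -12409).
So ∂z/∂x = −n_x/n_z = −0.40391 and ∂z/∂y = −n_y/n_z = 0.13553.
Intercept c from Pick A: 1549.5 + 42.01 − 4.34 = 1587.17.
At (-38, 161): z_contact = 15.35 + 21.82 + 1587.17 = 1624.34 ft.
Depth below ground = 1649.5 − 1624.34 = 25.2 ft.

25.2 ft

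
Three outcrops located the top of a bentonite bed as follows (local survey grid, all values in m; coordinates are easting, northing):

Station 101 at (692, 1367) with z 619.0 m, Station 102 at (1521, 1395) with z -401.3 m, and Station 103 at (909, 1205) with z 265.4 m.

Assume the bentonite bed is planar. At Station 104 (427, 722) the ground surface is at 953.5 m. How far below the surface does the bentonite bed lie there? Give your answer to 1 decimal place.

333.4 m

Two edge vectors: Station 101→Station 102 = (829, 28, -1020.3), Station 101→Station 103 = (217, -162, -353.6).
Normal n = (Station 101→Station 102) × (Station 101→Station 103) = (-175189.4, 71729.3, -140374).
So ∂z/∂easting = −n_x/n_z = −1.248019 and ∂z/∂northing = −n_y/n_z = 0.510987.
Intercept c from Station 101: 619 + 863.63 − 698.52 = 784.11.
At (427, 722): z_contact = −532.90 + 368.93 + 784.11 = 620.14 m.
Depth below ground = 953.5 − 620.14 = 333.4 m.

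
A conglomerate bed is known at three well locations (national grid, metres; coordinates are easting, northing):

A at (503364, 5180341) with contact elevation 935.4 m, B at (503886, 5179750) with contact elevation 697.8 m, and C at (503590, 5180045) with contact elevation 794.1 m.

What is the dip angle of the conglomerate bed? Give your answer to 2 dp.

Two edge vectors: A→B = (522, -591, -237.6), A→C = (226, -296, -141.3).
Normal n = (A→B) × (A→C) = (13178.7, 20061, -20946).
So ∂z/∂easting = −n_x/n_z = 0.62918 and ∂z/∂northing = −n_y/n_z = 0.95775.
Gradient magnitude |∇z| = √(a² + b²) = √(0.39586 + 0.91728) = 1.14592.
True dip = arctan(1.14592) = 48.89°, dipping toward SSW (azimuth ≈ 213°).

48.89°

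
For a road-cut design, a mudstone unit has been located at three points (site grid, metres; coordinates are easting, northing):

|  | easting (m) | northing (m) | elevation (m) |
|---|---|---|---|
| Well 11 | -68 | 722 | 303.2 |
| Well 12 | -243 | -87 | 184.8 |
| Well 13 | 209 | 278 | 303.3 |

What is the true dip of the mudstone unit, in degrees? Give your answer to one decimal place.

11.6°

Let the plane be z = a·easting + b·northing + c.
Well 12−Well 11: −175a − 809b = −118.4;  Well 13−Well 11: 277a − 444b = 0.1.
Solving gives a = 0.17446, b = 0.10862.
Gradient magnitude |∇z| = √(a² + b²) = √(0.03044 + 0.01180) = 0.20551.
True dip = arctan(0.20551) = 11.6°, dipping toward WSW (azimuth ≈ 238°).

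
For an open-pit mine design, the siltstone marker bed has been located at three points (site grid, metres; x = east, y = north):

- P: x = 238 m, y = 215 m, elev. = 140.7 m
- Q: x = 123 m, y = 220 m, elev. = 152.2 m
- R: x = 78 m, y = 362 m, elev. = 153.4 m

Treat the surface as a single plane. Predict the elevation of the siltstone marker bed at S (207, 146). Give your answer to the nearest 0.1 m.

Let the plane be z = a·x + b·y + c.
Q−P: −115a + 5b = 11.5;  R−P: −160a + 147b = 12.7.
Solving gives a = −0.10102, b = −0.02356.
Then c = 140.7 − a·238 − b·215 = 169.81.
At (207, 146): z = −20.9 − 3.4 + 169.81 = 145.5 m.

145.5 m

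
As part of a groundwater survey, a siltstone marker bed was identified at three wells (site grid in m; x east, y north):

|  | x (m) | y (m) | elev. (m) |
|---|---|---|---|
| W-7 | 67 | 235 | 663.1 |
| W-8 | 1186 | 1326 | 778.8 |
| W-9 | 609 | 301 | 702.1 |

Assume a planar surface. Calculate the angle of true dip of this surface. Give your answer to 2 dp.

4.40°

Let the plane be z = a·x + b·y + c.
W-8−W-7: 1119a + 1091b = 115.7;  W-9−W-7: 542a + 66b = 39.
Solving gives a = 0.06747, b = 0.03685.
Gradient magnitude |∇z| = √(a² + b²) = √(0.00455 + 0.00136) = 0.07688.
True dip = arctan(0.07688) = 4.40°, dipping toward WSW (azimuth ≈ 241°).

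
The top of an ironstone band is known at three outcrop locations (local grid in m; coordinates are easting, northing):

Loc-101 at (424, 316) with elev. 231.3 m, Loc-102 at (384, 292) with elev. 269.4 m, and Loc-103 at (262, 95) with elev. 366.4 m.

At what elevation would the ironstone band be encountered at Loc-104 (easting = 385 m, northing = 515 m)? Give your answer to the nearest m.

303 m

Let the plane be z = a·easting + b·northing + c.
Loc-102−Loc-101: −40a − 24b = 38.1;  Loc-103−Loc-101: −162a − 221b = 135.1.
Solving gives a = −1.04558, b = 0.15513.
Then c = 231.3 − a·424 − b·316 = 625.60.
At (385, 515): z = −402.5 + 79.9 + 625.60 = 302.9 m.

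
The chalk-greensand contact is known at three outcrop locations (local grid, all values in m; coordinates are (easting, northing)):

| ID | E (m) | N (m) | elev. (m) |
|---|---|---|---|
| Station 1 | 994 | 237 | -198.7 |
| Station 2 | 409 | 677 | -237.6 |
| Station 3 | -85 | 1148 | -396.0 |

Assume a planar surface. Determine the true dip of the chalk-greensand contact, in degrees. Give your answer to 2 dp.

Let the plane be z = a·E + b·N + c.
Station 2−Station 1: −585a + 440b = −38.9;  Station 3−Station 1: −1079a + 911b = −197.3.
Solving gives a = −0.88310, b = −1.26253.
Gradient magnitude |∇z| = √(a² + b²) = √(0.77986 + 1.59397) = 1.54072.
True dip = arctan(1.54072) = 57.01°, dipping toward NE (azimuth ≈ 035°).

57.01°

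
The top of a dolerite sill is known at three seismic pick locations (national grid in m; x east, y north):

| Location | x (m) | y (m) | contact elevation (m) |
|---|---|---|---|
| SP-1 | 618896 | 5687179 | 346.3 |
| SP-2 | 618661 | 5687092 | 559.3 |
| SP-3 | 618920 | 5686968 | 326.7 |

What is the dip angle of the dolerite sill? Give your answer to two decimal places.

Let the plane be z = a·x + b·y + c.
SP-2−SP-1: −235a − 87b = 213;  SP-3−SP-1: 24a − 211b = −19.6.
Solving gives a = −0.90276, b = −0.00979.
Gradient magnitude |∇z| = √(a² + b²) = √(0.81497 + 0.00010) = 0.90281.
True dip = arctan(0.90281) = 42.08°, dipping toward E (azimuth ≈ 089°).

42.08°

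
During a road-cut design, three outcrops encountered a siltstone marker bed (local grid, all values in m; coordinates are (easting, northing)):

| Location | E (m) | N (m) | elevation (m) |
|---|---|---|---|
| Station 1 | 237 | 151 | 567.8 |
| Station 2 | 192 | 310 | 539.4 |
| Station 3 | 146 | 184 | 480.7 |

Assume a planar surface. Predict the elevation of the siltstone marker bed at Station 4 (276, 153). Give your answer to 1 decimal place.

Two edge vectors: Station 1→Station 2 = (-45, 159, -28.4), Station 1→Station 3 = (-91, 33, -87.1).
Normal n = (Station 1→Station 2) × (Station 1→Station 3) = (-12911.7, -1335.1, 12984).
So ∂z/∂E = −n_x/n_z = 0.99443 and ∂z/∂N = −n_y/n_z = 0.10283.
Intercept c from Station 1: 567.8 − 235.68 − 15.53 = 316.59.
At (276, 153): z = 274.5 + 15.7 + 316.59 = 606.8 m.

606.8 m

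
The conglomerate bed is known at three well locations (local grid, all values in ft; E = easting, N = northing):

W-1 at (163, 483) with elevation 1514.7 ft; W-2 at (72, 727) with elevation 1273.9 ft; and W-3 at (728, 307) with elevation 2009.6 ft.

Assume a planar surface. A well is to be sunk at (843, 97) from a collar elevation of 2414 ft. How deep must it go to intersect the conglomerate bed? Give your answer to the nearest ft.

Let the plane be z = a·E + b·N + c.
W-2−W-1: −91a + 244b = −240.8;  W-3−W-1: 565a − 176b = 494.9.
Solving gives a = 0.64324, b = −0.74699.
Then c = 1514.7 − a·163 − b·483 = 1770.65.
At (843, 97): z_contact = 542.3 − 72.5 + 1770.65 = 2240.4 ft.
Depth below ground = 2414 − 2240.4 = 174 ft.

174 ft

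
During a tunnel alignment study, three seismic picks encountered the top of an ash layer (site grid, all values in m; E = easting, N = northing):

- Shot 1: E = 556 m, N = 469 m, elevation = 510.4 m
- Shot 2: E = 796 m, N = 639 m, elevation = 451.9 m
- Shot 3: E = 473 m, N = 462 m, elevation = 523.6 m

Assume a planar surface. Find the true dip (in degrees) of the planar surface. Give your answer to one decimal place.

11.3°

Two edge vectors: Shot 1→Shot 2 = (240, 170, -58.5), Shot 1→Shot 3 = (-83, -7, 13.2).
Normal n = (Shot 1→Shot 2) × (Shot 1→Shot 3) = (1834.5, 1687.5, 12430).
So ∂z/∂E = −n_x/n_z = −0.14759 and ∂z/∂N = −n_y/n_z = −0.13576.
Gradient magnitude |∇z| = √(a² + b²) = √(0.02178 + 0.01843) = 0.20053.
True dip = arctan(0.20053) = 11.3°, dipping toward NE (azimuth ≈ 047°).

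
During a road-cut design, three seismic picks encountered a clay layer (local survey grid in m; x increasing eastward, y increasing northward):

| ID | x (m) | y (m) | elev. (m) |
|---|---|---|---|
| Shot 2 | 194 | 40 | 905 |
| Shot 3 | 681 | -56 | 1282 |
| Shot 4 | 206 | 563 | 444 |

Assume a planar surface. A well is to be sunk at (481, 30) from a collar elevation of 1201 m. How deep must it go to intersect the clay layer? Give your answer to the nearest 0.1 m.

115.5 m

Two edge vectors: Shot 2→Shot 3 = (487, -96, 377), Shot 2→Shot 4 = (12, 523, -461).
Normal n = (Shot 2→Shot 3) × (Shot 2→Shot 4) = (-152915, 229031, 255853).
So ∂z/∂x = −n_x/n_z = 0.59767 and ∂z/∂y = −n_y/n_z = −0.89517.
Intercept c from Shot 2: 905 − 115.95 + 35.81 = 824.86.
At (481, 30): z_contact = 287.48 − 26.85 + 824.86 = 1085.48 m.
Depth below ground = 1201 − 1085.48 = 115.5 m.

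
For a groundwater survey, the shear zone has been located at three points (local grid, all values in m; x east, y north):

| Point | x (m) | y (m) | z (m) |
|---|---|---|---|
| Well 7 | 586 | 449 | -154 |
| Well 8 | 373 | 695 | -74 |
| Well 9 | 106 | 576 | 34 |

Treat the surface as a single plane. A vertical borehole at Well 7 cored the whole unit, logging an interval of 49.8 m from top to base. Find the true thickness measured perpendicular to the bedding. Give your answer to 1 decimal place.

46.3 m

Two edge vectors: Well 7→Well 8 = (-213, 246, 80), Well 7→Well 9 = (-480, 127, 188).
Normal n = (Well 7→Well 8) × (Well 7→Well 9) = (36088, 1644, 91029).
So ∂z/∂x = −n_x/n_z = −0.39645 and ∂z/∂y = −n_y/n_z = −0.01806.
|∇z| = √(a²+b²) = 0.39686, so dip δ = arctan(0.39686) = 21.65°.
True thickness = vertical thickness × cos δ = 49.8 × cos 21.65° = 46.3 m.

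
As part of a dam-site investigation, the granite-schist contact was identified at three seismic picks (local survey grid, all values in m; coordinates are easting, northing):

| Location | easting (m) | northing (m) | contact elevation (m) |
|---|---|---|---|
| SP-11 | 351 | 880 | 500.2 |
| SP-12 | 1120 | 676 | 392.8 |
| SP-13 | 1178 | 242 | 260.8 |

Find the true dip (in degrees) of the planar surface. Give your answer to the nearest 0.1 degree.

16.8°

Two edge vectors: SP-11→SP-12 = (769, -204, -107.4), SP-11→SP-13 = (827, -638, -239.4).
Normal n = (SP-11→SP-12) × (SP-11→SP-13) = (-19683.6, 95278.8, -321914).
So ∂z/∂easting = −n_x/n_z = −0.06115 and ∂z/∂northing = −n_y/n_z = 0.29598.
Gradient magnitude |∇z| = √(a² + b²) = √(0.00374 + 0.08760) = 0.30223.
True dip = arctan(0.30223) = 16.8°, dipping toward SSE (azimuth ≈ 168°).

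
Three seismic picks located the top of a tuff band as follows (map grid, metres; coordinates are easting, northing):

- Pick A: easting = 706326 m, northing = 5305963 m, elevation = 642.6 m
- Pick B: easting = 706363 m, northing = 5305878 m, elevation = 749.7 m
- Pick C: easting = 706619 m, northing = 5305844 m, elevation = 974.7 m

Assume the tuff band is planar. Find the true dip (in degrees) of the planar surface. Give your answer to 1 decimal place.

Two edge vectors: Pick A→Pick B = (37, -85, 107.1), Pick A→Pick C = (293, -119, 332.1).
Normal n = (Pick A→Pick B) × (Pick A→Pick C) = (-15483.6, 19092.6, 20502).
So ∂z/∂easting = −n_x/n_z = 0.75522 and ∂z/∂northing = −n_y/n_z = −0.93126.
Gradient magnitude |∇z| = √(a² + b²) = √(0.57036 + 0.86724) = 1.19900.
True dip = arctan(1.19900) = 50.2°, dipping toward NW (azimuth ≈ 321°).

50.2°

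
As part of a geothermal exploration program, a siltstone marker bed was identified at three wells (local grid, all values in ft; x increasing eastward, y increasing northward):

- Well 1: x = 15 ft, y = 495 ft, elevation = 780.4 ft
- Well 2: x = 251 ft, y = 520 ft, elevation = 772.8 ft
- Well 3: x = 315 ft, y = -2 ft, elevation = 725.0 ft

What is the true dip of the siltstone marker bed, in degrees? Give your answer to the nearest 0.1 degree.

5.5°

Two edge vectors: Well 1→Well 2 = (236, 25, -7.6), Well 1→Well 3 = (300, -497, -55.4).
Normal n = (Well 1→Well 2) × (Well 1→Well 3) = (-5162.2, 10794.4, -124792).
So ∂z/∂x = −n_x/n_z = −0.04137 and ∂z/∂y = −n_y/n_z = 0.08650.
Gradient magnitude |∇z| = √(a² + b²) = √(0.00171 + 0.00748) = 0.09588.
True dip = arctan(0.09588) = 5.5°, dipping toward SSE (azimuth ≈ 154°).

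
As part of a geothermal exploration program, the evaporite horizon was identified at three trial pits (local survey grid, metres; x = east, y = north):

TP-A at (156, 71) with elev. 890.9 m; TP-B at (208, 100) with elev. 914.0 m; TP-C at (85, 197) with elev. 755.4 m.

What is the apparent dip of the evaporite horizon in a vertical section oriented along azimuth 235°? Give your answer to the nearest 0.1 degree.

16.2°

Two edge vectors: TP-A→TP-B = (52, 29, 23.1), TP-A→TP-C = (-71, 126, -135.5).
Normal n = (TP-A→TP-B) × (TP-A→TP-C) = (-6840.1, 5405.9, 8611).
So ∂z/∂x = −n_x/n_z = 0.79434 and ∂z/∂y = −n_y/n_z = −0.62779.
Unit vector along 235° is (sin 235°, cos 235°) = (-0.8192, -0.5736).
Slope in that direction = a·(-0.8192) + b·(-0.5736) = −0.29060.
Apparent dip = arctan|0.29060| = 16.2° (true dip is 45.4°, so apparent ≤ true as expected).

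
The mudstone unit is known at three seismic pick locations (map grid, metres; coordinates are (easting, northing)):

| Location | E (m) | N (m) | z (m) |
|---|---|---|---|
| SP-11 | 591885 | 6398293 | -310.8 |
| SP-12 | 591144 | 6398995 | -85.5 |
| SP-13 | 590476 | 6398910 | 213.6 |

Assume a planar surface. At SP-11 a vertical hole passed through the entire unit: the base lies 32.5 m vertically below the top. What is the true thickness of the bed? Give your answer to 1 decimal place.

Two edge vectors: SP-11→SP-12 = (-741, 702, 225.3), SP-11→SP-13 = (-1409, 617, 524.4).
Normal n = (SP-11→SP-12) × (SP-11→SP-13) = (229118.7, 71132.7, 531921).
So ∂z/∂E = −n_x/n_z = −0.43074 and ∂z/∂N = −n_y/n_z = −0.13373.
|∇z| = √(a²+b²) = 0.45102, so dip δ = arctan(0.45102) = 24.28°.
True thickness = vertical thickness × cos δ = 32.5 × cos 24.28° = 29.6 m.

29.6 m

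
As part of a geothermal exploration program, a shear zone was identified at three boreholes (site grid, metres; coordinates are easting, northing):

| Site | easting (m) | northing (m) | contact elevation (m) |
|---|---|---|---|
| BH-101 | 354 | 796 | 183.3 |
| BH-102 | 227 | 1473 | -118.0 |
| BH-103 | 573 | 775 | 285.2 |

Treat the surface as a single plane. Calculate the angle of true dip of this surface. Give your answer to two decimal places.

Two edge vectors: BH-101→BH-102 = (-127, 677, -301.3), BH-101→BH-103 = (219, -21, 101.9).
Normal n = (BH-101→BH-102) × (BH-101→BH-103) = (62659, -53043.4, -145596).
So ∂z/∂easting = −n_x/n_z = 0.43036 and ∂z/∂northing = −n_y/n_z = −0.36432.
Gradient magnitude |∇z| = √(a² + b²) = √(0.18521 + 0.13273) = 0.56386.
True dip = arctan(0.56386) = 29.42°, dipping toward NW (azimuth ≈ 310°).

29.42°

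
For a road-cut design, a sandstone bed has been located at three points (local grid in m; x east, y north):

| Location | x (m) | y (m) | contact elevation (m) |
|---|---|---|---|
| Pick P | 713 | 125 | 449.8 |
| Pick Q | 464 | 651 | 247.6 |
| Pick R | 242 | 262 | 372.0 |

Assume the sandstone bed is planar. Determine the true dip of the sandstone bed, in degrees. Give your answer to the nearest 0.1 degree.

19.8°

Two edge vectors: Pick P→Pick Q = (-249, 526, -202.2), Pick P→Pick R = (-471, 137, -77.8).
Normal n = (Pick P→Pick Q) × (Pick P→Pick R) = (-13221.4, 75864, 213633).
So ∂z/∂x = −n_x/n_z = 0.06189 and ∂z/∂y = −n_y/n_z = −0.35511.
Gradient magnitude |∇z| = √(a² + b²) = √(0.00383 + 0.12611) = 0.36047.
True dip = arctan(0.36047) = 19.8°, dipping toward N (azimuth ≈ 350°).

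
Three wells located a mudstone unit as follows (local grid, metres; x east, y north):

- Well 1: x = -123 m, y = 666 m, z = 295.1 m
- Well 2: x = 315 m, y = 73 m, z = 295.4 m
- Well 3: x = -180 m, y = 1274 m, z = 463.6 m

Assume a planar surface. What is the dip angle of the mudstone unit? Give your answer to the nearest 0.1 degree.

Let the plane be z = a·x + b·y + c.
Well 2−Well 1: 438a − 593b = 0.3;  Well 3−Well 1: −57a + 608b = 168.5.
Solving gives a = 0.43054, b = 0.31750.
Gradient magnitude |∇z| = √(a² + b²) = √(0.18537 + 0.10081) = 0.53495.
True dip = arctan(0.53495) = 28.1°, dipping toward SW (azimuth ≈ 234°).

28.1°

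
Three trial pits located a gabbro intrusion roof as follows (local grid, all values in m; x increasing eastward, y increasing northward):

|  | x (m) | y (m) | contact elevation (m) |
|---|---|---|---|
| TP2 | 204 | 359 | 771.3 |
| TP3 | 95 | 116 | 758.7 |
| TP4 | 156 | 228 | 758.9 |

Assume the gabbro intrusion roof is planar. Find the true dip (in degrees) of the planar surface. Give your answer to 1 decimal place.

Two edge vectors: TP2→TP3 = (-109, -243, -12.6), TP2→TP4 = (-48, -131, -12.4).
Normal n = (TP2→TP3) × (TP2→TP4) = (1362.6, -746.8, 2615).
So ∂z/∂x = −n_x/n_z = −0.52107 and ∂z/∂y = −n_y/n_z = 0.28558.
Gradient magnitude |∇z| = √(a² + b²) = √(0.27151 + 0.08156) = 0.59420.
True dip = arctan(0.59420) = 30.7°, dipping toward ESE (azimuth ≈ 119°).

30.7°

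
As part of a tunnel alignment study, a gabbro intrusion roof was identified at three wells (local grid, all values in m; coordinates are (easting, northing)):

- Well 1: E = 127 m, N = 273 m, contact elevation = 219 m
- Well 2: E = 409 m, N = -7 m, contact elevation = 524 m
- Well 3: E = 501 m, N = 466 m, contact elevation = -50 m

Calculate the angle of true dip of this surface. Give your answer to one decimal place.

Let the plane be z = a·E + b·N + c.
Well 2−Well 1: 282a − 280b = 305;  Well 3−Well 1: 374a + 193b = −269.
Solving gives a = −0.10340, b = −1.19342.
Gradient magnitude |∇z| = √(a² + b²) = √(0.01069 + 1.42425) = 1.19789.
True dip = arctan(1.19789) = 50.1°, dipping toward N (azimuth ≈ 005°).

50.1°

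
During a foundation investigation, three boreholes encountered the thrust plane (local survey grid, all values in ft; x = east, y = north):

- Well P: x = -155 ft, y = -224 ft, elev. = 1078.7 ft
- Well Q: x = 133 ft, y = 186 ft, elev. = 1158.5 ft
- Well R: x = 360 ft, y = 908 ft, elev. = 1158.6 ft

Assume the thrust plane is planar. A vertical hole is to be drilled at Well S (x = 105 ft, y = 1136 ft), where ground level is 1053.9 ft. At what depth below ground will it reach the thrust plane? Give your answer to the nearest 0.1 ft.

Two edge vectors: Well P→Well Q = (288, 410, 79.8), Well P→Well R = (515, 1132, 79.9).
Normal n = (Well P→Well Q) × (Well P→Well R) = (-57574.6, 18085.8, 114866).
So ∂z/∂x = −n_x/n_z = 0.501233 and ∂z/∂y = −n_y/n_z = −0.157451.
Intercept c from Well P: 1078.7 + 77.69 − 35.27 = 1121.12.
At (105, 1136): z_contact = 52.63 − 178.86 + 1121.12 = 994.89 ft.
Depth below ground = 1053.9 − 994.89 = 59.0 ft.

59.0 ft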